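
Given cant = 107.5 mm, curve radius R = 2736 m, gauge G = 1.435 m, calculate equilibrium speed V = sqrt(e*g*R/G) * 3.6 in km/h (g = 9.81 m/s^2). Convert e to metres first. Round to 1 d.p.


Convert cant: e = 107.5 mm = 0.1075 m
V_ms = sqrt(0.1075 * 9.81 * 2736 / 1.435)
V_ms = sqrt(2010.674007) = 44.8405 m/s
V = 44.8405 * 3.6 = 161.4 km/h

161.4


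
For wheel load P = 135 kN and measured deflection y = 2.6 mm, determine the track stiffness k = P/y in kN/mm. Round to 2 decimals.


Track stiffness k = P / y
k = 135 / 2.6
k = 51.92 kN/mm

51.92


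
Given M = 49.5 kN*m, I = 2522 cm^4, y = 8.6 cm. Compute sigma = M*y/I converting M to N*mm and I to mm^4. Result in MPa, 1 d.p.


Convert units:
M = 49.5 kN*m = 49500000 N*mm
y = 8.6 cm = 86 mm
I = 2522 cm^4 = 25220000 mm^4
sigma = 49500000 * 86 / 25220000
sigma = 168.8 MPa

168.8


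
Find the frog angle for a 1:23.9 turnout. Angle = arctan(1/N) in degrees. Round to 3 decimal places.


1/N = 1/23.9 = 0.041841
angle = arctan(0.041841) = 0.041817 rad
angle = 0.041817 * 180/pi = 2.396 degrees

2.396


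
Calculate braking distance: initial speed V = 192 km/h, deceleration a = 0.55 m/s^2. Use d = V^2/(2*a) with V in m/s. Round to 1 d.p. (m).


Convert speed: V = 192 / 3.6 = 53.3333 m/s
V^2 = 2844.4444
d = 2844.4444 / (2 * 0.55)
d = 2844.4444 / 1.1
d = 2585.9 m

2585.9


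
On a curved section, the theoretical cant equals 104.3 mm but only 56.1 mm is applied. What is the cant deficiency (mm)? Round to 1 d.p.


Cant deficiency = equilibrium cant - actual cant
CD = 104.3 - 56.1
CD = 48.2 mm

48.2


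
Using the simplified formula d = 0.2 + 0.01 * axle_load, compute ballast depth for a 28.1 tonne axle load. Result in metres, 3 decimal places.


d = 0.2 + 0.01 * 28.1
d = 0.2 + 0.281
d = 0.481 m

0.481


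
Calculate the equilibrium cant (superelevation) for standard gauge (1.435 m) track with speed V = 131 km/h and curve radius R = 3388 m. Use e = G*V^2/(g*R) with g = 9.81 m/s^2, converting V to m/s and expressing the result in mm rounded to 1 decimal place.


Convert speed: V = 131 / 3.6 = 36.3889 m/s
Apply formula: e = 1.435 * 36.3889^2 / (9.81 * 3388)
e = 1.435 * 1324.1512 / 33236.28
e = 0.057171 m = 57.2 mm

57.2


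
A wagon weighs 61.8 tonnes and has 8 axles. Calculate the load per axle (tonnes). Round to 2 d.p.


Load per axle = total weight / number of axles
Load = 61.8 / 8
Load = 7.73 tonnes

7.73


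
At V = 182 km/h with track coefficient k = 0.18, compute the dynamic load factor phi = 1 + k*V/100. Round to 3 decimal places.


phi = 1 + k * V / 100
phi = 1 + 0.18 * 182 / 100
phi = 1 + 0.3276
phi = 1.328

1.328


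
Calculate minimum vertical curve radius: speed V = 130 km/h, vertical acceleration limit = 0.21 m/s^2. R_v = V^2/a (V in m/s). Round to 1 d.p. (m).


Convert speed: V = 130 / 3.6 = 36.1111 m/s
V^2 = 1304.0123 m^2/s^2
R_v = 1304.0123 / 0.21
R_v = 6209.6 m

6209.6


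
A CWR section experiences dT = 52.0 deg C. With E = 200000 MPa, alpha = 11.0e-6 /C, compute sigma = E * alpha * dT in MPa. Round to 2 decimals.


sigma = E * alpha * dT
sigma = 200000 * 11.0e-6 * 52.0
sigma = 2.2 * 52.0
sigma = 114.40 MPa

114.40


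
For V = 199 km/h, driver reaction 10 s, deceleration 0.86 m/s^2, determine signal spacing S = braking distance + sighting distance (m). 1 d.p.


V = 199 / 3.6 = 55.2778 m/s
Braking distance = 55.2778^2 / (2*0.86) = 1776.5306 m
Sighting distance = 55.2778 * 10 = 552.7778 m
S = 1776.5306 + 552.7778 = 2329.3 m

2329.3


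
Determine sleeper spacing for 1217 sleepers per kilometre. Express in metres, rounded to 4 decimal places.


Spacing = 1000 m / number of sleepers
Spacing = 1000 / 1217
Spacing = 0.8217 m

0.8217


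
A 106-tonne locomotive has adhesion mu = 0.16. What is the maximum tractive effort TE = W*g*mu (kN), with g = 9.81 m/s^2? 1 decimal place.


TE_max = W * g * mu
TE_max = 106 * 9.81 * 0.16
TE_max = 1039.86 * 0.16
TE_max = 166.4 kN

166.4


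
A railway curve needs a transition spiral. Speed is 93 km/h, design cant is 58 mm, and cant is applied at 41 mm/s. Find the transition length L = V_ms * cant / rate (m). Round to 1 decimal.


Convert speed: V = 93 / 3.6 = 25.8333 m/s
L = 25.8333 * 58 / 41
L = 1498.3333 / 41
L = 36.5 m

36.5


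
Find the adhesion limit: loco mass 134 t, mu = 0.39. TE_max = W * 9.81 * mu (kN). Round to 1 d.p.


TE_max = W * g * mu
TE_max = 134 * 9.81 * 0.39
TE_max = 1314.54 * 0.39
TE_max = 512.7 kN

512.7


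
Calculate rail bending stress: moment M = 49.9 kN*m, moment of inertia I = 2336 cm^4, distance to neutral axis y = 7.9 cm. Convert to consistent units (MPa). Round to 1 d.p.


Convert units:
M = 49.9 kN*m = 49900000 N*mm
y = 7.9 cm = 79 mm
I = 2336 cm^4 = 23360000 mm^4
sigma = 49900000 * 79 / 23360000
sigma = 168.8 MPa

168.8


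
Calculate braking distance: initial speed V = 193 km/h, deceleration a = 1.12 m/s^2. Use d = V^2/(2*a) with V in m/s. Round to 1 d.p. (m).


Convert speed: V = 193 / 3.6 = 53.6111 m/s
V^2 = 2874.1512
d = 2874.1512 / (2 * 1.12)
d = 2874.1512 / 2.24
d = 1283.1 m

1283.1


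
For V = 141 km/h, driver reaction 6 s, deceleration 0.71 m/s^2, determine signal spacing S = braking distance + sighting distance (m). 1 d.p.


V = 141 / 3.6 = 39.1667 m/s
Braking distance = 39.1667^2 / (2*0.71) = 1080.3013 m
Sighting distance = 39.1667 * 6 = 235.0 m
S = 1080.3013 + 235.0 = 1315.3 m

1315.3


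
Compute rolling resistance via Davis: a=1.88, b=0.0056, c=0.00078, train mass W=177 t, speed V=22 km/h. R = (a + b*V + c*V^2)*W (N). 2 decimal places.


b*V = 0.0056 * 22 = 0.1232
c*V^2 = 0.00078 * 484 = 0.37752
R_per_t = 1.88 + 0.1232 + 0.37752 = 2.38072 N/t
R_total = 2.38072 * 177 = 421.39 N

421.39


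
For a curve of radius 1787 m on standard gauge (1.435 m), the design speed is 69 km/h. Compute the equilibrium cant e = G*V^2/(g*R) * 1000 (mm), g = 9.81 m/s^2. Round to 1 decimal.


Convert speed: V = 69 / 3.6 = 19.1667 m/s
Apply formula: e = 1.435 * 19.1667^2 / (9.81 * 1787)
e = 1.435 * 367.3611 / 17530.47
e = 0.030071 m = 30.1 mm

30.1


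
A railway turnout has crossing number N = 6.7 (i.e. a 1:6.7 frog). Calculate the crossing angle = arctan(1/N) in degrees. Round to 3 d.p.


1/N = 1/6.7 = 0.149254
angle = arctan(0.149254) = 0.14816 rad
angle = 0.14816 * 180/pi = 8.489 degrees

8.489


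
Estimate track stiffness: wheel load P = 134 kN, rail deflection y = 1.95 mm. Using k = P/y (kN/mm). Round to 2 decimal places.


Track stiffness k = P / y
k = 134 / 1.95
k = 68.72 kN/mm

68.72


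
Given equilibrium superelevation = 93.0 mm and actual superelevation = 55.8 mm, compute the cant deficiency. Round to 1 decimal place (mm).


Cant deficiency = equilibrium cant - actual cant
CD = 93.0 - 55.8
CD = 37.2 mm

37.2


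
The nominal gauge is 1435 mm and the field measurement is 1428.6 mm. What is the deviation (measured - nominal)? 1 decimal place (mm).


Deviation = measured - nominal
Deviation = 1428.6 - 1435
Deviation = -6.4 mm

-6.4


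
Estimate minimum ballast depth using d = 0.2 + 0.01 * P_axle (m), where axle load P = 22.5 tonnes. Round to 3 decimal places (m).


d = 0.2 + 0.01 * 22.5
d = 0.2 + 0.225
d = 0.425 m

0.425


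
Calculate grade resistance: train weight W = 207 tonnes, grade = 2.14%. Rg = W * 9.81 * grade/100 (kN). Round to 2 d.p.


Rg = W * 9.81 * grade / 100
Rg = 207 * 9.81 * 2.14 / 100
Rg = 2030.67 * 0.0214
Rg = 43.46 kN

43.46


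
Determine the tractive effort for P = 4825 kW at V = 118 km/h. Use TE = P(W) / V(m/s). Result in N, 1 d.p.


Convert: P = 4825 kW = 4825000 W
V = 118 / 3.6 = 32.7778 m/s
TE = 4825000 / 32.7778
TE = 147203.4 N

147203.4


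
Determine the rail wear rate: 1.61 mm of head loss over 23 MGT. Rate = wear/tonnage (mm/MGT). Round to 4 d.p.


Wear rate = total wear / cumulative tonnage
Rate = 1.61 / 23
Rate = 0.0700 mm/MGT

0.0700


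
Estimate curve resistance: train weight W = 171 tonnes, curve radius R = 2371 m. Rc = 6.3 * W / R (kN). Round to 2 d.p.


Rc = 6.3 * W / R
Rc = 6.3 * 171 / 2371
Rc = 1077.3 / 2371
Rc = 0.45 kN

0.45


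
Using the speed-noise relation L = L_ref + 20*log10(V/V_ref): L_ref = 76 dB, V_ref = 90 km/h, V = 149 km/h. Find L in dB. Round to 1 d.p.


V/V_ref = 149 / 90 = 1.655556
log10(1.655556) = 0.218944
20 * 0.218944 = 4.3789
L = 76 + 4.3789 = 80.4 dB

80.4


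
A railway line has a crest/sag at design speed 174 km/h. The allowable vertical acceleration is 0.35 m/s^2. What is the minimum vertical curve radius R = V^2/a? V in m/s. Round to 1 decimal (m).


Convert speed: V = 174 / 3.6 = 48.3333 m/s
V^2 = 2336.1111 m^2/s^2
R_v = 2336.1111 / 0.35
R_v = 6674.6 m

6674.6


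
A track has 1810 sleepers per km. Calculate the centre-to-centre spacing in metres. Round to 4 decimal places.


Spacing = 1000 m / number of sleepers
Spacing = 1000 / 1810
Spacing = 0.5525 m

0.5525


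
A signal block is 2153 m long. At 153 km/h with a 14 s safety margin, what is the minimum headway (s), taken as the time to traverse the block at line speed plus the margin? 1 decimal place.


V = 153 / 3.6 = 42.5 m/s
Block traversal time = 2153 / 42.5 = 50.6588 s
Headway = 50.6588 + 14
Headway = 64.7 s

64.7


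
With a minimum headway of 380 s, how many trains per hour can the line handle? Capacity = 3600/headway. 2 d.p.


Capacity = 3600 / headway
Capacity = 3600 / 380
Capacity = 9.47 trains/hour

9.47


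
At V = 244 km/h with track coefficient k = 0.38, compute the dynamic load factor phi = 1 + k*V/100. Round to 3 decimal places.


phi = 1 + k * V / 100
phi = 1 + 0.38 * 244 / 100
phi = 1 + 0.9272
phi = 1.927

1.927


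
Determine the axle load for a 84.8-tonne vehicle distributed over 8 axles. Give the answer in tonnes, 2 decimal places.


Load per axle = total weight / number of axles
Load = 84.8 / 8
Load = 10.60 tonnes

10.60


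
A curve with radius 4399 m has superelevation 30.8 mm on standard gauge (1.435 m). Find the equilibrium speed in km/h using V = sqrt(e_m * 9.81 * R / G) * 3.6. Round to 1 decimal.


Convert cant: e = 30.8 mm = 0.0308 m
V_ms = sqrt(0.0308 * 9.81 * 4399 / 1.435)
V_ms = sqrt(926.236273) = 30.4341 m/s
V = 30.4341 * 3.6 = 109.6 km/h

109.6


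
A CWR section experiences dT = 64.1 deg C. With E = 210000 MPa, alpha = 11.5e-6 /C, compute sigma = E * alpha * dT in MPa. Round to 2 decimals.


sigma = E * alpha * dT
sigma = 210000 * 11.5e-6 * 64.1
sigma = 2.415 * 64.1
sigma = 154.80 MPa

154.80


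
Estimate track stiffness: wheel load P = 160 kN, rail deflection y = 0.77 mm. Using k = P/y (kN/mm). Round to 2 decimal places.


Track stiffness k = P / y
k = 160 / 0.77
k = 207.79 kN/mm

207.79


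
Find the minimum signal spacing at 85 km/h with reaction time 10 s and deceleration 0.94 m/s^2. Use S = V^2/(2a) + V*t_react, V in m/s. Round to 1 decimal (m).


V = 85 / 3.6 = 23.6111 m/s
Braking distance = 23.6111^2 / (2*0.94) = 296.5343 m
Sighting distance = 23.6111 * 10 = 236.1111 m
S = 296.5343 + 236.1111 = 532.6 m

532.6


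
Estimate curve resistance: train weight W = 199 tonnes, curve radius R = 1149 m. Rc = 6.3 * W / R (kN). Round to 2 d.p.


Rc = 6.3 * W / R
Rc = 6.3 * 199 / 1149
Rc = 1253.7 / 1149
Rc = 1.09 kN

1.09


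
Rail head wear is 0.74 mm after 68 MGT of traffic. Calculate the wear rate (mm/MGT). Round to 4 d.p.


Wear rate = total wear / cumulative tonnage
Rate = 0.74 / 68
Rate = 0.0109 mm/MGT

0.0109


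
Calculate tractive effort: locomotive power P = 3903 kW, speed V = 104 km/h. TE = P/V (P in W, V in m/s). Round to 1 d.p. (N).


Convert: P = 3903 kW = 3903000 W
V = 104 / 3.6 = 28.8889 m/s
TE = 3903000 / 28.8889
TE = 135103.8 N

135103.8


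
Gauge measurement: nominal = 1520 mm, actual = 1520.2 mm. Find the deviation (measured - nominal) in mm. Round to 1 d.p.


Deviation = measured - nominal
Deviation = 1520.2 - 1520
Deviation = 0.2 mm

0.2


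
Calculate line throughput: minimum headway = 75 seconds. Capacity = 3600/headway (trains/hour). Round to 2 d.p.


Capacity = 3600 / headway
Capacity = 3600 / 75
Capacity = 48.00 trains/hour

48.00


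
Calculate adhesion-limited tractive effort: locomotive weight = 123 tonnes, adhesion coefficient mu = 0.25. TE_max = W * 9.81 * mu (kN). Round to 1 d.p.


TE_max = W * g * mu
TE_max = 123 * 9.81 * 0.25
TE_max = 1206.63 * 0.25
TE_max = 301.7 kN

301.7


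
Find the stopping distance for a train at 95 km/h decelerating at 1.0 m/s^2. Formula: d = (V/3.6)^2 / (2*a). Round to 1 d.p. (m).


Convert speed: V = 95 / 3.6 = 26.3889 m/s
V^2 = 696.3735
d = 696.3735 / (2 * 1.0)
d = 696.3735 / 2.0
d = 348.2 m

348.2


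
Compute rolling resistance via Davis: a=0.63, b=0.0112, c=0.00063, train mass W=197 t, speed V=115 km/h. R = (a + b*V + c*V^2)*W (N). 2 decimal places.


b*V = 0.0112 * 115 = 1.288
c*V^2 = 0.00063 * 13225 = 8.33175
R_per_t = 0.63 + 1.288 + 8.33175 = 10.24975 N/t
R_total = 10.24975 * 197 = 2019.20 N

2019.20


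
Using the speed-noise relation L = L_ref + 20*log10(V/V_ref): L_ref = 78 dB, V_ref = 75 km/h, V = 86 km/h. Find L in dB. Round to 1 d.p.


V/V_ref = 86 / 75 = 1.146667
log10(1.146667) = 0.059437
20 * 0.059437 = 1.1887
L = 78 + 1.1887 = 79.2 dB

79.2


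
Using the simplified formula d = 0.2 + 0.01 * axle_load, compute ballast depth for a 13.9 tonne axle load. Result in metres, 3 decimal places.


d = 0.2 + 0.01 * 13.9
d = 0.2 + 0.139
d = 0.339 m

0.339


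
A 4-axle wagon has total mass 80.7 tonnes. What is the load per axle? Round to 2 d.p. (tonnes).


Load per axle = total weight / number of axles
Load = 80.7 / 4
Load = 20.18 tonnes

20.18


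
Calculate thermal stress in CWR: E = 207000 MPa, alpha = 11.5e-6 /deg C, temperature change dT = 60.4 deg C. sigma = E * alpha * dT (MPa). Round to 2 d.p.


sigma = E * alpha * dT
sigma = 207000 * 11.5e-6 * 60.4
sigma = 2.3805 * 60.4
sigma = 143.78 MPa

143.78


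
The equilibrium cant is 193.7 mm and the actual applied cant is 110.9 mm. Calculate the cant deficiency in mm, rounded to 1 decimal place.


Cant deficiency = equilibrium cant - actual cant
CD = 193.7 - 110.9
CD = 82.8 mm

82.8


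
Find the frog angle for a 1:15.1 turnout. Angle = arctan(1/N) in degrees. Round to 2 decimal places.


1/N = 1/15.1 = 0.066225
angle = arctan(0.066225) = 0.066129 rad
angle = 0.066129 * 180/pi = 3.79 degrees

3.79


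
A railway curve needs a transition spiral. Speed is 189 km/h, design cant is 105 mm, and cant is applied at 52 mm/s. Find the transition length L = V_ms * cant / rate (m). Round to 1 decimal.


Convert speed: V = 189 / 3.6 = 52.5 m/s
L = 52.5 * 105 / 52
L = 5512.5 / 52
L = 106.0 m

106.0


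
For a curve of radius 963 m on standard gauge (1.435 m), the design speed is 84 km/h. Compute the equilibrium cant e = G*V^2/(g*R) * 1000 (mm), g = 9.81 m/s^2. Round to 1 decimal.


Convert speed: V = 84 / 3.6 = 23.3333 m/s
Apply formula: e = 1.435 * 23.3333^2 / (9.81 * 963)
e = 1.435 * 544.4444 / 9447.03
e = 0.082701 m = 82.7 mm

82.7


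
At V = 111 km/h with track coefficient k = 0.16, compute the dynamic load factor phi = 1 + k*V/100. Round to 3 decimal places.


phi = 1 + k * V / 100
phi = 1 + 0.16 * 111 / 100
phi = 1 + 0.1776
phi = 1.178

1.178


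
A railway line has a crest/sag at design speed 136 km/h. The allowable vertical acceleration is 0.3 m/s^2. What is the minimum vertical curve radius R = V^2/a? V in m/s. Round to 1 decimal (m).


Convert speed: V = 136 / 3.6 = 37.7778 m/s
V^2 = 1427.1605 m^2/s^2
R_v = 1427.1605 / 0.3
R_v = 4757.2 m

4757.2


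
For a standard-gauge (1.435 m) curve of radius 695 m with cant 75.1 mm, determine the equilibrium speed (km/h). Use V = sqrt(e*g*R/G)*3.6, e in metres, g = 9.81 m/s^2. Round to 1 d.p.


Convert cant: e = 75.1 mm = 0.0751 m
V_ms = sqrt(0.0751 * 9.81 * 695 / 1.435)
V_ms = sqrt(356.813969) = 18.8895 m/s
V = 18.8895 * 3.6 = 68.0 km/h

68.0


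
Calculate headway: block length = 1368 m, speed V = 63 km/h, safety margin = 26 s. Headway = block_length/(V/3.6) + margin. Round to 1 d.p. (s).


V = 63 / 3.6 = 17.5 m/s
Block traversal time = 1368 / 17.5 = 78.1714 s
Headway = 78.1714 + 26
Headway = 104.2 s

104.2


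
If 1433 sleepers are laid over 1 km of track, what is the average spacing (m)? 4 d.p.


Spacing = 1000 m / number of sleepers
Spacing = 1000 / 1433
Spacing = 0.6978 m

0.6978


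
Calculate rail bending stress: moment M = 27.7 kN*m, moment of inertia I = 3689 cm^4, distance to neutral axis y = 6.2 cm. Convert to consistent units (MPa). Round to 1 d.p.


Convert units:
M = 27.7 kN*m = 27700000 N*mm
y = 6.2 cm = 62 mm
I = 3689 cm^4 = 36890000 mm^4
sigma = 27700000 * 62 / 36890000
sigma = 46.6 MPa

46.6


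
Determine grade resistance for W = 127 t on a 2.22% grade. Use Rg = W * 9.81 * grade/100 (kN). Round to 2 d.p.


Rg = W * 9.81 * grade / 100
Rg = 127 * 9.81 * 2.22 / 100
Rg = 1245.87 * 0.0222
Rg = 27.66 kN

27.66


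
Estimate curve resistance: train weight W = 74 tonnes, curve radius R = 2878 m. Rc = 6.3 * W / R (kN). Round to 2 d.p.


Rc = 6.3 * W / R
Rc = 6.3 * 74 / 2878
Rc = 466.2 / 2878
Rc = 0.16 kN

0.16


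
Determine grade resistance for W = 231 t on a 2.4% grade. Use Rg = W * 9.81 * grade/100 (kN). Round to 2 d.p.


Rg = W * 9.81 * grade / 100
Rg = 231 * 9.81 * 2.4 / 100
Rg = 2266.11 * 0.024
Rg = 54.39 kN

54.39


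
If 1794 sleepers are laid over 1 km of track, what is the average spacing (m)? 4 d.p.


Spacing = 1000 m / number of sleepers
Spacing = 1000 / 1794
Spacing = 0.5574 m

0.5574


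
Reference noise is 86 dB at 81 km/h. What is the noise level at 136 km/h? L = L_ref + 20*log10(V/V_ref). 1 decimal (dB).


V/V_ref = 136 / 81 = 1.679012
log10(1.679012) = 0.225054
20 * 0.225054 = 4.5011
L = 86 + 4.5011 = 90.5 dB

90.5


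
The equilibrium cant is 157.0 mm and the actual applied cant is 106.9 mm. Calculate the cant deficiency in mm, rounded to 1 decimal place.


Cant deficiency = equilibrium cant - actual cant
CD = 157.0 - 106.9
CD = 50.1 mm

50.1


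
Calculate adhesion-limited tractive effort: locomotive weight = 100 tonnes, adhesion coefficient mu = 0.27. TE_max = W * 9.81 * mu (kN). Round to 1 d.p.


TE_max = W * g * mu
TE_max = 100 * 9.81 * 0.27
TE_max = 981.0 * 0.27
TE_max = 264.9 kN

264.9


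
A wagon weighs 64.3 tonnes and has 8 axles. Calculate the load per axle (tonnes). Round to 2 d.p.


Load per axle = total weight / number of axles
Load = 64.3 / 8
Load = 8.04 tonnes

8.04


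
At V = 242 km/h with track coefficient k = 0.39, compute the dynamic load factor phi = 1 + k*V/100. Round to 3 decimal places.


phi = 1 + k * V / 100
phi = 1 + 0.39 * 242 / 100
phi = 1 + 0.9438
phi = 1.944

1.944


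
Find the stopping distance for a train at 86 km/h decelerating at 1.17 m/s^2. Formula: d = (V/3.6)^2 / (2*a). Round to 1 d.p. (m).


Convert speed: V = 86 / 3.6 = 23.8889 m/s
V^2 = 570.679
d = 570.679 / (2 * 1.17)
d = 570.679 / 2.34
d = 243.9 m

243.9


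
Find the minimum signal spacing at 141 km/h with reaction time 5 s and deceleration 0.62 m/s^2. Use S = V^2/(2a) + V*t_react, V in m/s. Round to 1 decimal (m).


V = 141 / 3.6 = 39.1667 m/s
Braking distance = 39.1667^2 / (2*0.62) = 1237.1192 m
Sighting distance = 39.1667 * 5 = 195.8333 m
S = 1237.1192 + 195.8333 = 1433.0 m

1433.0


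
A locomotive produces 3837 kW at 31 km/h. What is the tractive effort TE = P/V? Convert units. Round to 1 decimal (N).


Convert: P = 3837 kW = 3837000 W
V = 31 / 3.6 = 8.6111 m/s
TE = 3837000 / 8.6111
TE = 445587.1 N

445587.1


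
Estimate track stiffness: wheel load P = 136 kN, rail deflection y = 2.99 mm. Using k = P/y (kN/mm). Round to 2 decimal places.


Track stiffness k = P / y
k = 136 / 2.99
k = 45.48 kN/mm

45.48


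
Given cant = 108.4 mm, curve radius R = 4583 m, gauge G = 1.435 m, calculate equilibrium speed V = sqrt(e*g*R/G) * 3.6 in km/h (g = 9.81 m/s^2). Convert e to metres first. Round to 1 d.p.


Convert cant: e = 108.4 mm = 0.1084 m
V_ms = sqrt(0.1084 * 9.81 * 4583 / 1.435)
V_ms = sqrt(3396.223367) = 58.2771 m/s
V = 58.2771 * 3.6 = 209.8 km/h

209.8


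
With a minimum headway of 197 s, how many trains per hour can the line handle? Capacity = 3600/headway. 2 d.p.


Capacity = 3600 / headway
Capacity = 3600 / 197
Capacity = 18.27 trains/hour

18.27


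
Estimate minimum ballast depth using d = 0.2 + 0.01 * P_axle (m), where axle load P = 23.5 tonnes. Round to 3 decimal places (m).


d = 0.2 + 0.01 * 23.5
d = 0.2 + 0.235
d = 0.435 m

0.435


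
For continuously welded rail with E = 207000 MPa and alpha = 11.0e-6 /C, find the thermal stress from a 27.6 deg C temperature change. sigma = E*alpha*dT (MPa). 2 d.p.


sigma = E * alpha * dT
sigma = 207000 * 11.0e-6 * 27.6
sigma = 2.277 * 27.6
sigma = 62.85 MPa

62.85


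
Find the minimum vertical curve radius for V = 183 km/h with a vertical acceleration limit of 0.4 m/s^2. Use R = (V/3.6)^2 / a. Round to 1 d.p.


Convert speed: V = 183 / 3.6 = 50.8333 m/s
V^2 = 2584.0278 m^2/s^2
R_v = 2584.0278 / 0.4
R_v = 6460.1 m

6460.1


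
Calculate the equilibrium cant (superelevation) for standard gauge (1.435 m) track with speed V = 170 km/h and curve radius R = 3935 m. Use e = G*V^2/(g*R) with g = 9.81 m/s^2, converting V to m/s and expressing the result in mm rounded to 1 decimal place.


Convert speed: V = 170 / 3.6 = 47.2222 m/s
Apply formula: e = 1.435 * 47.2222^2 / (9.81 * 3935)
e = 1.435 * 2229.9383 / 38602.35
e = 0.082896 m = 82.9 mm

82.9


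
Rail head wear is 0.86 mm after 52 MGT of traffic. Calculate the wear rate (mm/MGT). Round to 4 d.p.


Wear rate = total wear / cumulative tonnage
Rate = 0.86 / 52
Rate = 0.0165 mm/MGT

0.0165


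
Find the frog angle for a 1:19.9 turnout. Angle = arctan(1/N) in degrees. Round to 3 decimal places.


1/N = 1/19.9 = 0.050251
angle = arctan(0.050251) = 0.050209 rad
angle = 0.050209 * 180/pi = 2.877 degrees

2.877


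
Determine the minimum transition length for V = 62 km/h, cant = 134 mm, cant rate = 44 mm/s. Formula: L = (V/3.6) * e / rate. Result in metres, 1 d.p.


Convert speed: V = 62 / 3.6 = 17.2222 m/s
L = 17.2222 * 134 / 44
L = 2307.7778 / 44
L = 52.4 m

52.4


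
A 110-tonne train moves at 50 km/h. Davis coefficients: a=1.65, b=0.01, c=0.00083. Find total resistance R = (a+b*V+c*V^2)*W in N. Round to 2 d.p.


b*V = 0.01 * 50 = 0.5
c*V^2 = 0.00083 * 2500 = 2.075
R_per_t = 1.65 + 0.5 + 2.075 = 4.225 N/t
R_total = 4.225 * 110 = 464.75 N

464.75


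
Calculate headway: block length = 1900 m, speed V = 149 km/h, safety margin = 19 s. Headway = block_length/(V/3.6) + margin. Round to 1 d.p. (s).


V = 149 / 3.6 = 41.3889 m/s
Block traversal time = 1900 / 41.3889 = 45.906 s
Headway = 45.906 + 19
Headway = 64.9 s

64.9


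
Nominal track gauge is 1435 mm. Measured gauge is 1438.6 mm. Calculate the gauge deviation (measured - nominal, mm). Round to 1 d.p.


Deviation = measured - nominal
Deviation = 1438.6 - 1435
Deviation = 3.6 mm

3.6


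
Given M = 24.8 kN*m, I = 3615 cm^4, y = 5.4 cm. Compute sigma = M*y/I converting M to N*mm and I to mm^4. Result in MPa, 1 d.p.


Convert units:
M = 24.8 kN*m = 24800000 N*mm
y = 5.4 cm = 54 mm
I = 3615 cm^4 = 36150000 mm^4
sigma = 24800000 * 54 / 36150000
sigma = 37.0 MPa

37.0


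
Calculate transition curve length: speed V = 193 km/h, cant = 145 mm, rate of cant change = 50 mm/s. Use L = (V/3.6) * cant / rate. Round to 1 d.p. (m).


Convert speed: V = 193 / 3.6 = 53.6111 m/s
L = 53.6111 * 145 / 50
L = 7773.6111 / 50
L = 155.5 m

155.5


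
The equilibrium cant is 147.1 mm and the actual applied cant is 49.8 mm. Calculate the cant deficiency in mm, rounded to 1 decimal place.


Cant deficiency = equilibrium cant - actual cant
CD = 147.1 - 49.8
CD = 97.3 mm

97.3


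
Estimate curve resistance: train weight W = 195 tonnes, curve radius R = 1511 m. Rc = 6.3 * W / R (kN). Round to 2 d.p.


Rc = 6.3 * W / R
Rc = 6.3 * 195 / 1511
Rc = 1228.5 / 1511
Rc = 0.81 kN

0.81


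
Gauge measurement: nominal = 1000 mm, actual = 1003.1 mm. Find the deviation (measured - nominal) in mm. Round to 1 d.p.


Deviation = measured - nominal
Deviation = 1003.1 - 1000
Deviation = 3.1 mm

3.1


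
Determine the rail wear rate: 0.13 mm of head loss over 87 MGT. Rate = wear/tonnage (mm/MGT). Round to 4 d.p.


Wear rate = total wear / cumulative tonnage
Rate = 0.13 / 87
Rate = 0.0015 mm/MGT

0.0015


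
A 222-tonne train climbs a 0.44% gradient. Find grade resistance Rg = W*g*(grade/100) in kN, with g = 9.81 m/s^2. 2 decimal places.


Rg = W * 9.81 * grade / 100
Rg = 222 * 9.81 * 0.44 / 100
Rg = 2177.82 * 0.0044
Rg = 9.58 kN

9.58


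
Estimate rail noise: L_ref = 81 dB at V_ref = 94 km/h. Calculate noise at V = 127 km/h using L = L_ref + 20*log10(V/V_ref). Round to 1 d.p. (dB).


V/V_ref = 127 / 94 = 1.351064
log10(1.351064) = 0.130676
20 * 0.130676 = 2.6135
L = 81 + 2.6135 = 83.6 dB

83.6


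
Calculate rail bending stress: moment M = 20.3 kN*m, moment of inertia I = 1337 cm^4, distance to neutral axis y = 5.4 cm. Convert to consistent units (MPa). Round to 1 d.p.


Convert units:
M = 20.3 kN*m = 20300000 N*mm
y = 5.4 cm = 54 mm
I = 1337 cm^4 = 13370000 mm^4
sigma = 20300000 * 54 / 13370000
sigma = 82.0 MPa

82.0


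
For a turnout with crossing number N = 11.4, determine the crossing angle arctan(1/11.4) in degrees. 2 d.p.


1/N = 1/11.4 = 0.087719
angle = arctan(0.087719) = 0.087495 rad
angle = 0.087495 * 180/pi = 5.01 degrees

5.01


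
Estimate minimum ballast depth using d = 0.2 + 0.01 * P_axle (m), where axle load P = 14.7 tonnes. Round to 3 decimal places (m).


d = 0.2 + 0.01 * 14.7
d = 0.2 + 0.147
d = 0.347 m

0.347


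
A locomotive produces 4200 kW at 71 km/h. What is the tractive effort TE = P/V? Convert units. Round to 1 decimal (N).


Convert: P = 4200 kW = 4200000 W
V = 71 / 3.6 = 19.7222 m/s
TE = 4200000 / 19.7222
TE = 212957.7 N

212957.7


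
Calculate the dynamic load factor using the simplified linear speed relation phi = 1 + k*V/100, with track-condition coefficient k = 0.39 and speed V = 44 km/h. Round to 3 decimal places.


phi = 1 + k * V / 100
phi = 1 + 0.39 * 44 / 100
phi = 1 + 0.1716
phi = 1.172

1.172


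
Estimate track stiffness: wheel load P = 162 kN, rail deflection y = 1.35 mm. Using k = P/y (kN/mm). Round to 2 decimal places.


Track stiffness k = P / y
k = 162 / 1.35
k = 120.00 kN/mm

120.00


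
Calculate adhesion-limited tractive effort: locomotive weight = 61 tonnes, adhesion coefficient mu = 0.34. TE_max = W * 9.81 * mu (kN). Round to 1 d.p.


TE_max = W * g * mu
TE_max = 61 * 9.81 * 0.34
TE_max = 598.41 * 0.34
TE_max = 203.5 kN

203.5


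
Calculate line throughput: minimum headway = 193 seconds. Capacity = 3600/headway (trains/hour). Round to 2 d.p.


Capacity = 3600 / headway
Capacity = 3600 / 193
Capacity = 18.65 trains/hour

18.65


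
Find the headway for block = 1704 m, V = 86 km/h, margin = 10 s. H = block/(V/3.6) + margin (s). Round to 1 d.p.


V = 86 / 3.6 = 23.8889 m/s
Block traversal time = 1704 / 23.8889 = 71.3302 s
Headway = 71.3302 + 10
Headway = 81.3 s

81.3


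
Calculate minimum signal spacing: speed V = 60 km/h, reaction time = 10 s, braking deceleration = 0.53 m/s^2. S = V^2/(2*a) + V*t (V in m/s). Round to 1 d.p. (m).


V = 60 / 3.6 = 16.6667 m/s
Braking distance = 16.6667^2 / (2*0.53) = 262.0545 m
Sighting distance = 16.6667 * 10 = 166.6667 m
S = 262.0545 + 166.6667 = 428.7 m

428.7


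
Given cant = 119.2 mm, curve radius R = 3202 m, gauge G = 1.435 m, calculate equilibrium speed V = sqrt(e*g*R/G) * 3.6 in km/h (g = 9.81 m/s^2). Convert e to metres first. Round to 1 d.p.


Convert cant: e = 119.2 mm = 0.1192 m
V_ms = sqrt(0.1192 * 9.81 * 3202 / 1.435)
V_ms = sqrt(2609.243975) = 51.0808 m/s
V = 51.0808 * 3.6 = 183.9 km/h

183.9


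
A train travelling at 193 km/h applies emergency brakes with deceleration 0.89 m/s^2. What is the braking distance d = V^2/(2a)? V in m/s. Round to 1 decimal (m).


Convert speed: V = 193 / 3.6 = 53.6111 m/s
V^2 = 2874.1512
d = 2874.1512 / (2 * 0.89)
d = 2874.1512 / 1.78
d = 1614.7 m

1614.7


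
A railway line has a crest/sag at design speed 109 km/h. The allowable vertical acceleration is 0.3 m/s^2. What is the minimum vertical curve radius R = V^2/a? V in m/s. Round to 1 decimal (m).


Convert speed: V = 109 / 3.6 = 30.2778 m/s
V^2 = 916.7438 m^2/s^2
R_v = 916.7438 / 0.3
R_v = 3055.8 m

3055.8


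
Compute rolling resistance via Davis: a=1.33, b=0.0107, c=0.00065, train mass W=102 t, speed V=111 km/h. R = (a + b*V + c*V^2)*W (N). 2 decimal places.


b*V = 0.0107 * 111 = 1.1877
c*V^2 = 0.00065 * 12321 = 8.00865
R_per_t = 1.33 + 1.1877 + 8.00865 = 10.52635 N/t
R_total = 10.52635 * 102 = 1073.69 N

1073.69


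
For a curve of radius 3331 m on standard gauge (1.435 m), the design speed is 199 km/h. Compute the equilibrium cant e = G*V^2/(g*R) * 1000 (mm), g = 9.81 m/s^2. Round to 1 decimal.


Convert speed: V = 199 / 3.6 = 55.2778 m/s
Apply formula: e = 1.435 * 55.2778^2 / (9.81 * 3331)
e = 1.435 * 3055.6327 / 32677.11
e = 0.134187 m = 134.2 mm

134.2


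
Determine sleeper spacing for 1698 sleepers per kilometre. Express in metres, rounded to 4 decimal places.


Spacing = 1000 m / number of sleepers
Spacing = 1000 / 1698
Spacing = 0.5889 m

0.5889


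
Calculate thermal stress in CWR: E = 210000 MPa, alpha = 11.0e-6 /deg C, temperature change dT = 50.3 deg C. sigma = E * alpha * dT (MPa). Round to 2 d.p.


sigma = E * alpha * dT
sigma = 210000 * 11.0e-6 * 50.3
sigma = 2.31 * 50.3
sigma = 116.19 MPa

116.19


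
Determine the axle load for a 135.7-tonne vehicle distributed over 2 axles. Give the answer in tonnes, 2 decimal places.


Load per axle = total weight / number of axles
Load = 135.7 / 2
Load = 67.85 tonnes

67.85


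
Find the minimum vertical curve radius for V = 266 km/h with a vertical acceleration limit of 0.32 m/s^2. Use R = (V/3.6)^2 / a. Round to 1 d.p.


Convert speed: V = 266 / 3.6 = 73.8889 m/s
V^2 = 5459.5679 m^2/s^2
R_v = 5459.5679 / 0.32
R_v = 17061.1 m

17061.1


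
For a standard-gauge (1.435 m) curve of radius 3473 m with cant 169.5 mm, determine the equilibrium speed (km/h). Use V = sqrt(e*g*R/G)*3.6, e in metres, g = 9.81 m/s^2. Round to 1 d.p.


Convert cant: e = 169.5 mm = 0.1695 m
V_ms = sqrt(0.1695 * 9.81 * 3473 / 1.435)
V_ms = sqrt(4024.311523) = 63.4375 m/s
V = 63.4375 * 3.6 = 228.4 km/h

228.4


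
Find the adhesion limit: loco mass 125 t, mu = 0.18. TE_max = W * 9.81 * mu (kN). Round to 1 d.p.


TE_max = W * g * mu
TE_max = 125 * 9.81 * 0.18
TE_max = 1226.25 * 0.18
TE_max = 220.7 kN

220.7


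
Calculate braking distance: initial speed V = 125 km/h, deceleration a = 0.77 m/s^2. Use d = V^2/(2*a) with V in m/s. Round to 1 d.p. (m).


Convert speed: V = 125 / 3.6 = 34.7222 m/s
V^2 = 1205.6327
d = 1205.6327 / (2 * 0.77)
d = 1205.6327 / 1.54
d = 782.9 m

782.9


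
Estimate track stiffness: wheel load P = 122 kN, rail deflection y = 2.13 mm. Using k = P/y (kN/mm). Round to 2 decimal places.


Track stiffness k = P / y
k = 122 / 2.13
k = 57.28 kN/mm

57.28


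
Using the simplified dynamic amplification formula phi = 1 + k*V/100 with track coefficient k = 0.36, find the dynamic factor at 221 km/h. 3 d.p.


phi = 1 + k * V / 100
phi = 1 + 0.36 * 221 / 100
phi = 1 + 0.7956
phi = 1.796

1.796


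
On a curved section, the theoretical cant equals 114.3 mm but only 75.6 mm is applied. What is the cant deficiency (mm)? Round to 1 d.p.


Cant deficiency = equilibrium cant - actual cant
CD = 114.3 - 75.6
CD = 38.7 mm

38.7


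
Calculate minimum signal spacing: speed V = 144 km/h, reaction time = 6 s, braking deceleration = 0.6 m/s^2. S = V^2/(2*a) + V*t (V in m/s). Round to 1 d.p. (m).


V = 144 / 3.6 = 40.0 m/s
Braking distance = 40.0^2 / (2*0.6) = 1333.3333 m
Sighting distance = 40.0 * 6 = 240.0 m
S = 1333.3333 + 240.0 = 1573.3 m

1573.3


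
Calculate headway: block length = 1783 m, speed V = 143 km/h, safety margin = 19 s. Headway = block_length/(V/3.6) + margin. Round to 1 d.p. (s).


V = 143 / 3.6 = 39.7222 m/s
Block traversal time = 1783 / 39.7222 = 44.8867 s
Headway = 44.8867 + 19
Headway = 63.9 s

63.9


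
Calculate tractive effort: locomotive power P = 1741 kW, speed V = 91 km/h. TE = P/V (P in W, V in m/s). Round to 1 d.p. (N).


Convert: P = 1741 kW = 1741000 W
V = 91 / 3.6 = 25.2778 m/s
TE = 1741000 / 25.2778
TE = 68874.7 N

68874.7


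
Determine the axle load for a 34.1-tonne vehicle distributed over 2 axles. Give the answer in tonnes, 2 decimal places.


Load per axle = total weight / number of axles
Load = 34.1 / 2
Load = 17.05 tonnes

17.05


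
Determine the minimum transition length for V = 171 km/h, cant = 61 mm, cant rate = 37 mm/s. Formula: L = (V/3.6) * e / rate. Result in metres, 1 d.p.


Convert speed: V = 171 / 3.6 = 47.5 m/s
L = 47.5 * 61 / 37
L = 2897.5 / 37
L = 78.3 m

78.3


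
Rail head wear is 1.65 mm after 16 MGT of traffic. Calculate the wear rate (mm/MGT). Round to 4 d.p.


Wear rate = total wear / cumulative tonnage
Rate = 1.65 / 16
Rate = 0.1031 mm/MGT

0.1031


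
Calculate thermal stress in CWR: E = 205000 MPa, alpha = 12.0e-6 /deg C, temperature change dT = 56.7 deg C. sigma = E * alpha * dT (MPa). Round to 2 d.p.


sigma = E * alpha * dT
sigma = 205000 * 12.0e-6 * 56.7
sigma = 2.46 * 56.7
sigma = 139.48 MPa

139.48


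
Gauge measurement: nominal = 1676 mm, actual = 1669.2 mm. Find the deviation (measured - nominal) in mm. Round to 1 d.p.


Deviation = measured - nominal
Deviation = 1669.2 - 1676
Deviation = -6.8 mm

-6.8


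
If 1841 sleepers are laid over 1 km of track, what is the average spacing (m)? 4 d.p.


Spacing = 1000 m / number of sleepers
Spacing = 1000 / 1841
Spacing = 0.5432 m

0.5432


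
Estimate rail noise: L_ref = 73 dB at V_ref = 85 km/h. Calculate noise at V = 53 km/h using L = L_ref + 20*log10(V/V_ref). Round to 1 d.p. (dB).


V/V_ref = 53 / 85 = 0.623529
log10(0.623529) = -0.205143
20 * -0.205143 = -4.1029
L = 73 + -4.1029 = 68.9 dB

68.9


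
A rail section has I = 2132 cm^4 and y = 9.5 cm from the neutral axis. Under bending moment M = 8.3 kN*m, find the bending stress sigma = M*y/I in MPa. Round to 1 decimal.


Convert units:
M = 8.3 kN*m = 8300000 N*mm
y = 9.5 cm = 95 mm
I = 2132 cm^4 = 21320000 mm^4
sigma = 8300000 * 95 / 21320000
sigma = 37.0 MPa

37.0


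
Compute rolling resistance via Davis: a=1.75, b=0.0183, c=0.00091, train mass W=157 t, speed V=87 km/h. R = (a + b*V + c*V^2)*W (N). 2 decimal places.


b*V = 0.0183 * 87 = 1.5921
c*V^2 = 0.00091 * 7569 = 6.88779
R_per_t = 1.75 + 1.5921 + 6.88779 = 10.22989 N/t
R_total = 10.22989 * 157 = 1606.09 N

1606.09


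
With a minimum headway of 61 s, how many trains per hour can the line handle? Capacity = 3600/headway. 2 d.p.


Capacity = 3600 / headway
Capacity = 3600 / 61
Capacity = 59.02 trains/hour

59.02


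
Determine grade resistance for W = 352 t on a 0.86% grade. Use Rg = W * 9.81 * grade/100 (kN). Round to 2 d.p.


Rg = W * 9.81 * grade / 100
Rg = 352 * 9.81 * 0.86 / 100
Rg = 3453.12 * 0.0086
Rg = 29.70 kN

29.70


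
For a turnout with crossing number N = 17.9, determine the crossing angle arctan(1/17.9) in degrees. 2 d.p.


1/N = 1/17.9 = 0.055866
angle = arctan(0.055866) = 0.055808 rad
angle = 0.055808 * 180/pi = 3.20 degrees

3.20


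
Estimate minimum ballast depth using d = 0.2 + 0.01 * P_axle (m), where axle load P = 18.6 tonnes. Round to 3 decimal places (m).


d = 0.2 + 0.01 * 18.6
d = 0.2 + 0.186
d = 0.386 m

0.386


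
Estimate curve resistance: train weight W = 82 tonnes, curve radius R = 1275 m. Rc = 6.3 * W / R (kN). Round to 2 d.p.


Rc = 6.3 * W / R
Rc = 6.3 * 82 / 1275
Rc = 516.6 / 1275
Rc = 0.41 kN

0.41


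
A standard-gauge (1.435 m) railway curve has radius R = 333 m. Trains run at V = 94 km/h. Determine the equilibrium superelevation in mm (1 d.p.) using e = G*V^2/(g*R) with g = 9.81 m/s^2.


Convert speed: V = 94 / 3.6 = 26.1111 m/s
Apply formula: e = 1.435 * 26.1111^2 / (9.81 * 333)
e = 1.435 * 681.7901 / 3266.73
e = 0.299495 m = 299.5 mm

299.5


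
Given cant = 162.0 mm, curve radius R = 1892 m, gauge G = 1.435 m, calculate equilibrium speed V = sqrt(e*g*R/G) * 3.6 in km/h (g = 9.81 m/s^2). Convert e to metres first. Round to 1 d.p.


Convert cant: e = 162.0 mm = 0.1620 m
V_ms = sqrt(0.1620 * 9.81 * 1892 / 1.435)
V_ms = sqrt(2095.333965) = 45.7748 m/s
V = 45.7748 * 3.6 = 164.8 km/h

164.8


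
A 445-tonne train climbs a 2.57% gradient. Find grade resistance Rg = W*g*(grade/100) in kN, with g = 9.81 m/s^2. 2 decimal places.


Rg = W * 9.81 * grade / 100
Rg = 445 * 9.81 * 2.57 / 100
Rg = 4365.45 * 0.0257
Rg = 112.19 kN

112.19


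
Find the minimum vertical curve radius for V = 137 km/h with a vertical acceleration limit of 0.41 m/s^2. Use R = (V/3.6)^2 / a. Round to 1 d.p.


Convert speed: V = 137 / 3.6 = 38.0556 m/s
V^2 = 1448.2253 m^2/s^2
R_v = 1448.2253 / 0.41
R_v = 3532.3 m

3532.3


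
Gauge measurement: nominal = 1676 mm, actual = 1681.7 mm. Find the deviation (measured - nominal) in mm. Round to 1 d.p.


Deviation = measured - nominal
Deviation = 1681.7 - 1676
Deviation = 5.7 mm

5.7


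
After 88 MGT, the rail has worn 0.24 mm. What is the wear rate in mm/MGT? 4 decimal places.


Wear rate = total wear / cumulative tonnage
Rate = 0.24 / 88
Rate = 0.0027 mm/MGT

0.0027


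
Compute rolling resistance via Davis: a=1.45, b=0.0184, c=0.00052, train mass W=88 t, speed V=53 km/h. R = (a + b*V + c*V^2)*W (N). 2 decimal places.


b*V = 0.0184 * 53 = 0.9752
c*V^2 = 0.00052 * 2809 = 1.46068
R_per_t = 1.45 + 0.9752 + 1.46068 = 3.88588 N/t
R_total = 3.88588 * 88 = 341.96 N

341.96


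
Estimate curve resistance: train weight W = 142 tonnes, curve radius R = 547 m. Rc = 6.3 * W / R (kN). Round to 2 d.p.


Rc = 6.3 * W / R
Rc = 6.3 * 142 / 547
Rc = 894.6 / 547
Rc = 1.64 kN

1.64


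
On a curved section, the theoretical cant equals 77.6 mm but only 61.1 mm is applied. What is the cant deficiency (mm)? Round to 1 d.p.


Cant deficiency = equilibrium cant - actual cant
CD = 77.6 - 61.1
CD = 16.5 mm

16.5


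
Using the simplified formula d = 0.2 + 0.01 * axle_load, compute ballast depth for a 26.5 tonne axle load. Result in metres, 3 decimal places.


d = 0.2 + 0.01 * 26.5
d = 0.2 + 0.265
d = 0.465 m

0.465


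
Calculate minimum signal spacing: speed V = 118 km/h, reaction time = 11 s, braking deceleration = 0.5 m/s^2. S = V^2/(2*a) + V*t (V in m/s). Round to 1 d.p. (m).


V = 118 / 3.6 = 32.7778 m/s
Braking distance = 32.7778^2 / (2*0.5) = 1074.3827 m
Sighting distance = 32.7778 * 11 = 360.5556 m
S = 1074.3827 + 360.5556 = 1434.9 m

1434.9


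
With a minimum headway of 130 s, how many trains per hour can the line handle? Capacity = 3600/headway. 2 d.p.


Capacity = 3600 / headway
Capacity = 3600 / 130
Capacity = 27.69 trains/hour

27.69


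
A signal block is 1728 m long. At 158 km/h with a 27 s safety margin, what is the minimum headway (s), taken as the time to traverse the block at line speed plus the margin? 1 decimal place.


V = 158 / 3.6 = 43.8889 m/s
Block traversal time = 1728 / 43.8889 = 39.3722 s
Headway = 39.3722 + 27
Headway = 66.4 s

66.4


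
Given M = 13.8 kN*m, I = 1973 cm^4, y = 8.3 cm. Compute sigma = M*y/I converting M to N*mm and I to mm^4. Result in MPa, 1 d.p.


Convert units:
M = 13.8 kN*m = 13800000 N*mm
y = 8.3 cm = 83 mm
I = 1973 cm^4 = 19730000 mm^4
sigma = 13800000 * 83 / 19730000
sigma = 58.1 MPa

58.1


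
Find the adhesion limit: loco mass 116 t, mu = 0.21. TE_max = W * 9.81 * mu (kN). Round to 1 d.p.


TE_max = W * g * mu
TE_max = 116 * 9.81 * 0.21
TE_max = 1137.96 * 0.21
TE_max = 239.0 kN

239.0
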